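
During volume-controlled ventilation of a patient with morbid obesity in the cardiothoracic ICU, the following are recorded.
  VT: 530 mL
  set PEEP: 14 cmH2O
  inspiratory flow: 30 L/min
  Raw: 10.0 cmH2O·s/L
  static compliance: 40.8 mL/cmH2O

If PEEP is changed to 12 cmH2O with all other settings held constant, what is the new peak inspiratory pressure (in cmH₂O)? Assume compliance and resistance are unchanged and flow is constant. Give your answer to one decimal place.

Flow: 30 L/min ÷ 60 = 0.5 L/s.
PIP = Vt/C + R·V̇ + PEEP (constant-flow equation of motion).
Only the baseline term changes: ΔPIP = ΔPEEP = 12 − 14 = -2.0 cmH2O.
Original PIP = 530/40.8 + 10.0×0.5 + 14 = 31.99 cmH2O; new PIP = 31.99 + (-2.0) = 29.99 cmH2O.

30.0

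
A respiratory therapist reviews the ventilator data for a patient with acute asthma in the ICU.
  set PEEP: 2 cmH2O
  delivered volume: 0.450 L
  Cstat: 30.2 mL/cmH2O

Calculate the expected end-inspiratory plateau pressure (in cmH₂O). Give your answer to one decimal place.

Pplat = PEEP + Vt / Cstat = 2 + 450 / 30.2 = 2 + 14.901 = 16.901 cmH2O.

16.9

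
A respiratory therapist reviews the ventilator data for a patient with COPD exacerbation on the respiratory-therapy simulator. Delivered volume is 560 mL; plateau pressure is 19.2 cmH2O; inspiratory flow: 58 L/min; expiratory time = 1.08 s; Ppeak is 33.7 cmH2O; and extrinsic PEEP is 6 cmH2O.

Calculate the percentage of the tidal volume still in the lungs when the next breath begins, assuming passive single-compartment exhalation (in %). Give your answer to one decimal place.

18.3

Flow: 58 L/min ÷ 60 = 0.9667 L/s.
R = (PIP − Pplat)/V̇ = (33.7 − 19.2) / 0.9667 = 14.5/0.9667 = 14.999 cmH2O·s/L.
C = Vt/(Pplat − PEEP) = 560.0 / (19.2 − 6) = 560.0/13.2 = 42.424 mL/cmH2O.
τ = R × C = 14.999 × 0.04242 L/cmH2O = 0.6363 s.
Fraction remaining at end-expiration = e^(−Te/τ) = e^(−1.08/0.6363) = 0.1832 → 18.32%.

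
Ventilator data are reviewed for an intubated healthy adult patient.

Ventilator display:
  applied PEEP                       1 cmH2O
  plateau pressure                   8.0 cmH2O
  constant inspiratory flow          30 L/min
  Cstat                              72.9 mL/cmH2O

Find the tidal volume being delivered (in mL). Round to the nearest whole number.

510

Vt = Cstat × (Pplat − PEEP) = 72.9 × (8.0 − 1) = 72.9 × 7.0 = 510.3 mL.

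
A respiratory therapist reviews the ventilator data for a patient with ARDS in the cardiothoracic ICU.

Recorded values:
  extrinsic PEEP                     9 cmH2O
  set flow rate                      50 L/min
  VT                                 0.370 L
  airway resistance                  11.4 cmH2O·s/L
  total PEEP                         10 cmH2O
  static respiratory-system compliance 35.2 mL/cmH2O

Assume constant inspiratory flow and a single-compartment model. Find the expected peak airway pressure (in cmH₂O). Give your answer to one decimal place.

30.0

Flow: 50 L/min ÷ 60 = 0.8333 L/s.
Total PEEP = 10 cmH2O (set 9 + intrinsic 1); this is the baseline alveolar pressure.
Equation of motion (constant flow): PIP = Vt/C + R·V̇ + PEEP.
PIP = 370/35.2 + 11.4×0.8333 + 10 = 10.511 + 9.5 + 10 = 30.011 cmH2O.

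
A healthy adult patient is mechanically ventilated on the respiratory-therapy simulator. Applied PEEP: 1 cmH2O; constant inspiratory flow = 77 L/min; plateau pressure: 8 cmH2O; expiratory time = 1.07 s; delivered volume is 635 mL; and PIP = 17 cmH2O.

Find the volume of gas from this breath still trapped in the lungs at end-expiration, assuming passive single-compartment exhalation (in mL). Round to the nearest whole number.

Flow: 77 L/min ÷ 60 = 1.2833 L/s.
R = (PIP − Pplat)/V̇ = (17 − 8) / 1.2833 = 9.0/1.2833 = 7.013 cmH2O·s/L.
C = Vt/(Pplat − PEEP) = 635.0 / (8 − 1) = 635.0/7.0 = 90.714 mL/cmH2O.
τ = R × C = 7.013 × 0.09071 L/cmH2O = 0.6361 s.
Fraction remaining = e^(−Te/τ) = e^(−1.07/0.6361) = 0.186.
Trapped volume = 635.0 × 0.186 = 118.11 mL.

118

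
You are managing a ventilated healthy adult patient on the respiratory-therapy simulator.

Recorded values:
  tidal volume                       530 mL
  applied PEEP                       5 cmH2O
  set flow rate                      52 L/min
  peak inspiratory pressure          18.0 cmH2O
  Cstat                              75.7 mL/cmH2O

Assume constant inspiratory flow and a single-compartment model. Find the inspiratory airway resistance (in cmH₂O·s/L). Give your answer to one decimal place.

Flow: 52 L/min ÷ 60 = 0.8667 L/s.
Equation of motion (constant flow): PIP = Vt/C + R·V̇ + PEEP.
R·V̇ = PIP − Vt/C − PEEP = 18.0 − 530/75.7 − 5 = 18.0 − 7.001 − 5 = 5.999 cmH2O.
R = 5.999 / 0.8667 = 6.922 cmH2O·s/L.

6.9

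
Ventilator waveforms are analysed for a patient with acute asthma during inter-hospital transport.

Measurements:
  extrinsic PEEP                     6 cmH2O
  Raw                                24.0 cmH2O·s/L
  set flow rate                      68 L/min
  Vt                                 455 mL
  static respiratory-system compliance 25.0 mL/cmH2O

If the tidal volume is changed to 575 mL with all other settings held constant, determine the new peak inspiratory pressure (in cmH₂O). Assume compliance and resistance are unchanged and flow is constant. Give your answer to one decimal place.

Flow: 68 L/min ÷ 60 = 1.1333 L/s.
PIP = Vt/C + R·V̇ + PEEP (constant-flow equation of motion).
Only the elastic term changes: ΔPIP = ΔVt / C = (575 − 455) / 25.0 = 4.8 cmH2O.
Original PIP = 455/25.0 + 24.0×1.1333 + 6 = 51.399 cmH2O; new PIP = 51.399 + (4.8) = 56.199 cmH2O.

56.2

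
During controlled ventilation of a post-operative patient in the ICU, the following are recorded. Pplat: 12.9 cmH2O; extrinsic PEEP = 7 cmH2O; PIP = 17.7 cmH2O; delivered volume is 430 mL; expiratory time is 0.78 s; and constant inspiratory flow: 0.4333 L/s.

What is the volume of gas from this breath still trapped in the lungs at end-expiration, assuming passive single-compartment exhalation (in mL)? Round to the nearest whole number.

164

R = (PIP − Pplat)/V̇ = (17.7 − 12.9) / 0.4333 = 4.8/0.4333 = 11.078 cmH2O·s/L.
C = Vt/(Pplat − PEEP) = 430.0 / (12.9 − 7) = 430.0/5.9 = 72.881 mL/cmH2O.
τ = R × C = 11.078 × 0.07288 L/cmH2O = 0.8074 s.
Fraction remaining = e^(−Te/τ) = e^(−0.78/0.8074) = 0.3806.
Trapped volume = 430.0 × 0.3806 = 163.66 mL.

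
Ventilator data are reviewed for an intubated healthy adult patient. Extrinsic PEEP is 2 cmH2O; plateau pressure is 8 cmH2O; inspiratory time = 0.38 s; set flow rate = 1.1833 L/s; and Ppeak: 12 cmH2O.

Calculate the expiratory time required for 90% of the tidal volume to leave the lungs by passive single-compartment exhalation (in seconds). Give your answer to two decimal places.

0.58

Vt = flow × Ti = 1.1833 L/s × 0.38 s × 1000 mL/L = 449.65 mL.
R = (PIP − Pplat)/V̇ = (12 − 8) / 1.1833 = 4.0/1.1833 = 3.38 cmH2O·s/L.
C = Vt/(Pplat − PEEP) = 449.65 / (8 − 2) = 449.65/6.0 = 74.942 mL/cmH2O.
τ = R × C = 3.38 × 0.07494 L/cmH2O = 0.2533 s.
t = −τ·ln(1 − 0.90) = −0.2533·ln(0.1) = 0.5832 s.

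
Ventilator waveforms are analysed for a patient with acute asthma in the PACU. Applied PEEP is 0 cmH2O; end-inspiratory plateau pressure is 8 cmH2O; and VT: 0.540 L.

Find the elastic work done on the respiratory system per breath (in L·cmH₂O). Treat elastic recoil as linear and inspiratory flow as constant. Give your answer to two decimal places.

2.16

Elastic work ≈ ½ × (Pplat − PEEP) × Vt = 0.5 × (8 − 0) × 0.540 L = 0.5 × 8.0 × 0.540 = 2.16 L·cmH2O.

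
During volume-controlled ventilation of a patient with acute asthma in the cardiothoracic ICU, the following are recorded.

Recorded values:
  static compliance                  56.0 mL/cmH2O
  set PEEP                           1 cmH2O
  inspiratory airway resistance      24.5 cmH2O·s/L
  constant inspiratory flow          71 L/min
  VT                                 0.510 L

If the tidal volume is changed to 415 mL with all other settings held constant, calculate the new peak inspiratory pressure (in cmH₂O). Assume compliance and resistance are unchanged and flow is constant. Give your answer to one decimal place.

37.4

Flow: 71 L/min ÷ 60 = 1.1833 L/s.
PIP = Vt/C + R·V̇ + PEEP (constant-flow equation of motion).
Only the elastic term changes: ΔPIP = ΔVt / C = (415 − 510) / 56.0 = -1.696 cmH2O.
Original PIP = 510/56.0 + 24.5×1.1833 + 1 = 39.098 cmH2O; new PIP = 39.098 + (-1.696) = 37.402 cmH2O.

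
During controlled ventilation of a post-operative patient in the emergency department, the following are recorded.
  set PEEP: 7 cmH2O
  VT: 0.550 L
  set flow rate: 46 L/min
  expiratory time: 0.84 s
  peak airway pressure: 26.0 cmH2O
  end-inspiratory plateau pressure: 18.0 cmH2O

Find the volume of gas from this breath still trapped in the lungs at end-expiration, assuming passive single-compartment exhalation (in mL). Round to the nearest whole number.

Flow: 46 L/min ÷ 60 = 0.7667 L/s.
R = (PIP − Pplat)/V̇ = (26.0 − 18.0) / 0.7667 = 8.0/0.7667 = 10.434 cmH2O·s/L.
C = Vt/(Pplat − PEEP) = 550.0 / (18.0 − 7) = 550.0/11.0 = 50.0 mL/cmH2O.
τ = R × C = 10.434 × 0.05 L/cmH2O = 0.5217 s.
Fraction remaining = e^(−Te/τ) = e^(−0.84/0.5217) = 0.1999.
Trapped volume = 550.0 × 0.1999 = 109.95 mL.

110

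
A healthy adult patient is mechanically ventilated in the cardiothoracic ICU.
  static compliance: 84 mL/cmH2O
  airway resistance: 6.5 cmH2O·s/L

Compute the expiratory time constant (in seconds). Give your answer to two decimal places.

0.55

τ = R × C = 6.5 × 84 mL/cmH2O = 6.5 × 0.084 L/cmH2O = 0.546 s.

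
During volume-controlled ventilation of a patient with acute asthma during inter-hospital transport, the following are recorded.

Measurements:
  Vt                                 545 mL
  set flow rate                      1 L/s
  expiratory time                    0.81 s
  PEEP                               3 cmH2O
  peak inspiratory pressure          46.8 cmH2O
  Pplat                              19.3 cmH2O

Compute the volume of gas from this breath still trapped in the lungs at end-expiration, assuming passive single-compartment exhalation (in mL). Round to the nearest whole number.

226

R = (PIP − Pplat)/V̇ = (46.8 − 19.3) / 1 = 27.5/1 = 27.5 cmH2O·s/L.
C = Vt/(Pplat − PEEP) = 545.0 / (19.3 − 3) = 545.0/16.3 = 33.436 mL/cmH2O.
τ = R × C = 27.5 × 0.03344 L/cmH2O = 0.9196 s.
Fraction remaining = e^(−Te/τ) = e^(−0.81/0.9196) = 0.4144.
Trapped volume = 545.0 × 0.4144 = 225.85 mL.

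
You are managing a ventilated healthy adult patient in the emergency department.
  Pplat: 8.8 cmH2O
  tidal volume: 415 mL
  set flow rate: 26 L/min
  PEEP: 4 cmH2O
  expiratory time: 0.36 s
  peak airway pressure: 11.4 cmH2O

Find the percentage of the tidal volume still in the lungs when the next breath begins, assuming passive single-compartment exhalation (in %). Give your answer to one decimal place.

50.0

Flow: 26 L/min ÷ 60 = 0.4333 L/s.
R = (PIP − Pplat)/V̇ = (11.4 − 8.8) / 0.4333 = 2.6/0.4333 = 6.0 cmH2O·s/L.
C = Vt/(Pplat − PEEP) = 415.0 / (8.8 − 4) = 415.0/4.8 = 86.458 mL/cmH2O.
τ = R × C = 6.0 × 0.08646 L/cmH2O = 0.5188 s.
Fraction remaining at end-expiration = e^(−Te/τ) = e^(−0.36/0.5188) = 0.4996 → 49.96%.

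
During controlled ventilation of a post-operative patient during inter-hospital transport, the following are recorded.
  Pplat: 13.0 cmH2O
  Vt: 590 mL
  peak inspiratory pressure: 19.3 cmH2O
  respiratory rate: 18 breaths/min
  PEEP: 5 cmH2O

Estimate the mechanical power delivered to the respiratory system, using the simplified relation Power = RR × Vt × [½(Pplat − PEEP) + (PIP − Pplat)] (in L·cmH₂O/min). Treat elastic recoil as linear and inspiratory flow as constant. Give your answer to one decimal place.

109.4

Per-breath work = Vt × [½(Pplat−PEEP) + (PIP−Pplat)] = 0.590 × [0.5×8.0 + 6.3] = 0.590 × 10.3 = 6.077 L·cmH2O.
Power = 18 × 6.077 = 109.39 L·cmH2O/min.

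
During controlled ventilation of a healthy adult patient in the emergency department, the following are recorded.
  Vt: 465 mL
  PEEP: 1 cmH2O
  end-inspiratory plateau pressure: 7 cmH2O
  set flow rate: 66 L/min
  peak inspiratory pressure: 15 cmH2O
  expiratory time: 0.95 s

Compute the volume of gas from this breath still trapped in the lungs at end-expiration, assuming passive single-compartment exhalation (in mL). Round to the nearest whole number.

Flow: 66 L/min ÷ 60 = 1.1 L/s.
R = (PIP − Pplat)/V̇ = (15 − 7) / 1.1 = 8.0/1.1 = 7.273 cmH2O·s/L.
C = Vt/(Pplat − PEEP) = 465.0 / (7 − 1) = 465.0/6.0 = 77.5 mL/cmH2O.
τ = R × C = 7.273 × 0.0775 L/cmH2O = 0.5637 s.
Fraction remaining = e^(−Te/τ) = e^(−0.95/0.5637) = 0.1854.
Trapped volume = 465.0 × 0.1854 = 86.211 mL.

86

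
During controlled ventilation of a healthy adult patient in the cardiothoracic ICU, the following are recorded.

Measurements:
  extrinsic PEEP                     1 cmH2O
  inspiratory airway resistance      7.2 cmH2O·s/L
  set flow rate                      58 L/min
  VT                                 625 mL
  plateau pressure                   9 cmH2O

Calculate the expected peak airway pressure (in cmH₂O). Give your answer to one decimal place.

Flow: 58 L/min ÷ 60 = 0.9667 L/s.
PIP = Pplat + Raw × flow = 9 + 7.2 × 0.9667 = 9 + 6.96 = 15.96 cmH2O.

16.0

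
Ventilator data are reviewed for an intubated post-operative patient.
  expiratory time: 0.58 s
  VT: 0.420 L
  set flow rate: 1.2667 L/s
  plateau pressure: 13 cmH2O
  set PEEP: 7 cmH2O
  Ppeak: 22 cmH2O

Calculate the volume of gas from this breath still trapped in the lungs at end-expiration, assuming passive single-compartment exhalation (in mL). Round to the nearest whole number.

R = (PIP − Pplat)/V̇ = (22 − 13) / 1.2667 = 9.0/1.2667 = 7.105 cmH2O·s/L.
C = Vt/(Pplat − PEEP) = 420.0 / (13 − 7) = 420.0/6.0 = 70.0 mL/cmH2O.
τ = R × C = 7.105 × 0.07 L/cmH2O = 0.4974 s.
Fraction remaining = e^(−Te/τ) = e^(−0.58/0.4974) = 0.3116.
Trapped volume = 420.0 × 0.3116 = 130.87 mL.

131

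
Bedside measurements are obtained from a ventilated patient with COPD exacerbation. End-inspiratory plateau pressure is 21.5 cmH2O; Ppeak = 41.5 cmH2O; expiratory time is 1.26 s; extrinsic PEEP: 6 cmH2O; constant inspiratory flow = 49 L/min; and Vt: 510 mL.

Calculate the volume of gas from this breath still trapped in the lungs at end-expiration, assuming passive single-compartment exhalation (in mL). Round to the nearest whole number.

Flow: 49 L/min ÷ 60 = 0.8167 L/s.
R = (PIP − Pplat)/V̇ = (41.5 − 21.5) / 0.8167 = 20.0/0.8167 = 24.489 cmH2O·s/L.
C = Vt/(Pplat − PEEP) = 510.0 / (21.5 − 6) = 510.0/15.5 = 32.903 mL/cmH2O.
τ = R × C = 24.489 × 0.0329 L/cmH2O = 0.8057 s.
Fraction remaining = e^(−Te/τ) = e^(−1.26/0.8057) = 0.2093.
Trapped volume = 510.0 × 0.2093 = 106.74 mL.

107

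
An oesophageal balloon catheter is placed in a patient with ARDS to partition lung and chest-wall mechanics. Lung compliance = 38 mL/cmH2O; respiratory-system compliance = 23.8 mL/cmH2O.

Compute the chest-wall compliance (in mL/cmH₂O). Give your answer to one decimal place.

63.7

1/Ccw = 1/Crs − 1/CL.
1/Ccw = 1/23.8 − 1/38 = 0.0157.
Ccw = 63.694 mL/cmH2O.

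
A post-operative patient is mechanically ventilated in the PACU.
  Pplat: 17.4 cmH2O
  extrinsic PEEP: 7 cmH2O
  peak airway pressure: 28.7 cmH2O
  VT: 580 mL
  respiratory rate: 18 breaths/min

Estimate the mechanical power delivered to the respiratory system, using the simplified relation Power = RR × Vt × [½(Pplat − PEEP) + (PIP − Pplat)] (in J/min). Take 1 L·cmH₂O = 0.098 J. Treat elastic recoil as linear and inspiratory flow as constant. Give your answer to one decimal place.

Per-breath work = Vt × [½(Pplat−PEEP) + (PIP−Pplat)] = 0.580 × [0.5×10.4 + 11.3] = 0.580 × 16.5 = 9.57 L·cmH2O.
Power = 18 × 9.57 = 172.26 L·cmH2O/min.
× 0.098 J/(L·cmH2O) → 16.881 J/min.

16.9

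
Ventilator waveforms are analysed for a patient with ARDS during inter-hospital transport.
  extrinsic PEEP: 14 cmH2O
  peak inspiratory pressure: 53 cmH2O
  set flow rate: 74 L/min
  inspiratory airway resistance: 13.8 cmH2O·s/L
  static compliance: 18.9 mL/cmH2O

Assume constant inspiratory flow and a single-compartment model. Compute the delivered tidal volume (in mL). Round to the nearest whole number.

Flow: 74 L/min ÷ 60 = 1.2333 L/s.
Equation of motion (constant flow): PIP = Vt/C + R·V̇ + PEEP.
Vt/C = PIP − R·V̇ − PEEP = 53 − 17.02 − 14 = 21.98 cmH2O.
Vt = C × 21.98 = 18.9 × 21.98 = 415.42 mL.

415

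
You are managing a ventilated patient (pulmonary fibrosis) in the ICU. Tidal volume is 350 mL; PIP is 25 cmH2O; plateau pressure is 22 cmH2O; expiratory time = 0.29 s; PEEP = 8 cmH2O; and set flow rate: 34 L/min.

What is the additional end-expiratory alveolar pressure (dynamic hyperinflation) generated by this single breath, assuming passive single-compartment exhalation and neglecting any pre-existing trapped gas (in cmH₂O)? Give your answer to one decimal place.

1.6

Flow: 34 L/min ÷ 60 = 0.5667 L/s.
R = (PIP − Pplat)/V̇ = (25 − 22) / 0.5667 = 3.0/0.5667 = 5.294 cmH2O·s/L.
C = Vt/(Pplat − PEEP) = 350.0 / (22 − 8) = 350.0/14.0 = 25.0 mL/cmH2O.
τ = R × C = 5.294 × 0.025 L/cmH2O = 0.1324 s.
Fraction remaining = e^(−Te/τ) = e^(−0.29/0.1324) = 0.1119; trapped volume = 350.0 × 0.1119 = 39.165 mL.
Additional alveolar pressure from trapping ≈ V_trapped / C = 39.165 / 25.0 = 1.567 cmH2O.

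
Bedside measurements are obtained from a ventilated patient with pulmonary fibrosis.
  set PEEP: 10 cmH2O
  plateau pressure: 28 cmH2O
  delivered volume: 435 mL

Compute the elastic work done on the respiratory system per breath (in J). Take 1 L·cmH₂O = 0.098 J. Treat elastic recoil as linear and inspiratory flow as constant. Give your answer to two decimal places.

Elastic work ≈ ½ × (Pplat − PEEP) × Vt = 0.5 × (28 − 10) × 0.435 L = 0.5 × 18.0 × 0.435 = 3.915 L·cmH2O.
× 0.098 J/(L·cmH2O) → 0.3837 J.

0.38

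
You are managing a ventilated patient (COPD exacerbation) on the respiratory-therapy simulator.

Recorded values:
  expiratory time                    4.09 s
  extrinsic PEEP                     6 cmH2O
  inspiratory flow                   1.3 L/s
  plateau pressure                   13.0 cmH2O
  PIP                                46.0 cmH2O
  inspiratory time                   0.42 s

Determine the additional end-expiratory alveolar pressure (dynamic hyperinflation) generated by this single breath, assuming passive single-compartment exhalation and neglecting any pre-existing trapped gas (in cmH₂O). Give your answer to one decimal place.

0.9

Vt = flow × Ti = 1.3 L/s × 0.42 s × 1000 mL/L = 546.0 mL.
R = (PIP − Pplat)/V̇ = (46.0 − 13.0) / 1.3 = 33.0/1.3 = 25.385 cmH2O·s/L.
C = Vt/(Pplat − PEEP) = 546.0 / (13.0 − 6) = 546.0/7.0 = 78.0 mL/cmH2O.
τ = R × C = 25.385 × 0.078 L/cmH2O = 1.98 s.
Fraction remaining = e^(−Te/τ) = e^(−4.09/1.98) = 0.1267; trapped volume = 546.0 × 0.1267 = 69.178 mL.
Additional alveolar pressure from trapping ≈ V_trapped / C = 69.178 / 78.0 = 0.8869 cmH2O.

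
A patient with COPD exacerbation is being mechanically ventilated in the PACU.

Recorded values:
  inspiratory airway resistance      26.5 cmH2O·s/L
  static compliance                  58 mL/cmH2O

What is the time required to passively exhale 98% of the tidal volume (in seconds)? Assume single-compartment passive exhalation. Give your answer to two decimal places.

6.01

τ = R × C = 26.5 × 58 mL/cmH2O = 26.5 × 0.058 L/cmH2O = 1.537 s.
Exhaled fraction f = 1 − e^(−t/τ) → t = −τ·ln(1 − f) = −1.537·ln(0.02) = 6.013 s.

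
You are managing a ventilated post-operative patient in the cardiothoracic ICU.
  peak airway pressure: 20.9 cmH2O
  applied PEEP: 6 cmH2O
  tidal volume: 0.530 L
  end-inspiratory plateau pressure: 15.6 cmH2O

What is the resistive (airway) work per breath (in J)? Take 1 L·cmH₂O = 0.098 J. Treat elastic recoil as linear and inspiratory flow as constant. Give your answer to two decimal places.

With constant inspiratory flow the resistive pressure is constant at PIP − Pplat = 20.9 − 15.6 = 5.3 cmH2O, so resistive work = 5.3 × 0.530 = 2.809 L·cmH2O.
× 0.098 J/(L·cmH2O) → 0.2753 J.

0.28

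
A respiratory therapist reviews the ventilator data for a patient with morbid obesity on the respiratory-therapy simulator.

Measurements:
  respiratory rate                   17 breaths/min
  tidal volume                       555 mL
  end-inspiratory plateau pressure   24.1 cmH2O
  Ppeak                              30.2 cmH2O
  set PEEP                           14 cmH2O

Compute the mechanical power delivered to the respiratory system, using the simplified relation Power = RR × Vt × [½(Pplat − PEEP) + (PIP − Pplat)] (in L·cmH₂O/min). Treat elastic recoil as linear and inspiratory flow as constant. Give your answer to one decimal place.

105.2

Per-breath work = Vt × [½(Pplat−PEEP) + (PIP−Pplat)] = 0.555 × [0.5×10.1 + 6.1] = 0.555 × 11.15 = 6.188 L·cmH2O.
Power = 17 × 6.188 = 105.2 L·cmH2O/min.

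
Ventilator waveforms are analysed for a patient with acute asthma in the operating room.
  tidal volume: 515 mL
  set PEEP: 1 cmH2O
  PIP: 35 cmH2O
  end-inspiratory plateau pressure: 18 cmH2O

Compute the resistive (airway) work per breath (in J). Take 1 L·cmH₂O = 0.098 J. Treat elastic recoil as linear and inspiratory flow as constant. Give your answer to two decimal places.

0.86

With constant inspiratory flow the resistive pressure is constant at PIP − Pplat = 35 − 18 = 17.0 cmH2O, so resistive work = 17.0 × 0.515 = 8.755 L·cmH2O.
× 0.098 J/(L·cmH2O) → 0.858 J.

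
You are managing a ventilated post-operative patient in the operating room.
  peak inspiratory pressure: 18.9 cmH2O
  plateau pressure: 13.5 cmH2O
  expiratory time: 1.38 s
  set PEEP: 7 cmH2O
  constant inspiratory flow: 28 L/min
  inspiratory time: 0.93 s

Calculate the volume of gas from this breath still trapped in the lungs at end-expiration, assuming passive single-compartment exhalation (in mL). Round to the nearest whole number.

Flow: 28 L/min ÷ 60 = 0.4667 L/s.
Vt = flow × Ti = 0.4667 L/s × 0.93 s × 1000 mL/L = 434.03 mL.
R = (PIP − Pplat)/V̇ = (18.9 − 13.5) / 0.4667 = 5.4/0.4667 = 11.571 cmH2O·s/L.
C = Vt/(Pplat − PEEP) = 434.03 / (13.5 − 7) = 434.03/6.5 = 66.774 mL/cmH2O.
τ = R × C = 11.571 × 0.06677 L/cmH2O = 0.7726 s.
Fraction remaining = e^(−Te/τ) = e^(−1.38/0.7726) = 0.1676.
Trapped volume = 434.03 × 0.1676 = 72.743 mL.

73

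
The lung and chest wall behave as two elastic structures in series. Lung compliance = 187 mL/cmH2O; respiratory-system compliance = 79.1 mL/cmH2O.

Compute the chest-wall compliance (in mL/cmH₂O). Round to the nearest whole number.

1/Ccw = 1/Crs − 1/CL.
1/Ccw = 1/79.1 − 1/187 = 0.007295.
Ccw = 137.08 mL/cmH2O.

137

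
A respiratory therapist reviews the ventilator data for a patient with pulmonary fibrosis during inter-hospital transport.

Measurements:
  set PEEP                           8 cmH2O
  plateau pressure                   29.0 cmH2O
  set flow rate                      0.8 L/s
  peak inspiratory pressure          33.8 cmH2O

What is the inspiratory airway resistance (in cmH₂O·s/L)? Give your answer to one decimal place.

Raw = (PIP − Pplat) / flow = (33.8 − 29.0) / 0.8 = 4.8 / 0.8 = 6.0 cmH2O·s/L.

6.0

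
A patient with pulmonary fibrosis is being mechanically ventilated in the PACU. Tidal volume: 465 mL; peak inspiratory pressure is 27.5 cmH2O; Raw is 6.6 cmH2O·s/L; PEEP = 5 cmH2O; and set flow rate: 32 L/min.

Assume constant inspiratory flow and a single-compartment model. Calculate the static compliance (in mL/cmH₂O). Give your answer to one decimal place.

24.5

Flow: 32 L/min ÷ 60 = 0.5333 L/s.
Equation of motion (constant flow): PIP = Vt/C + R·V̇ + PEEP.
Vt/C = PIP − R·V̇ − PEEP = 27.5 − 6.6×0.5333 − 5 = 27.5 − 3.52 − 5 = 18.98 cmH2O.
C = Vt / 18.98 = 465 / 18.98 = 24.499 mL/cmH2O.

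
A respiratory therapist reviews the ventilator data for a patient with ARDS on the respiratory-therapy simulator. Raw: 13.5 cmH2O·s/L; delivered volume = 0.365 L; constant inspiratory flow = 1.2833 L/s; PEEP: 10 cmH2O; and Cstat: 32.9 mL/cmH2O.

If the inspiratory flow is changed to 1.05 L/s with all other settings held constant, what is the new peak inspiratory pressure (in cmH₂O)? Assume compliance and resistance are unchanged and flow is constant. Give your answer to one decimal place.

35.3

PIP = Vt/C + R·V̇ + PEEP (constant-flow equation of motion).
Only the resistive term changes: ΔPIP = R × ΔV̇ = 13.5 × (1.05 − 1.2833) = 13.5 × -0.2333 = -3.15 cmH2O.
Original PIP = 365/32.9 + 13.5×1.2833 + 10 = 38.419 cmH2O; new PIP = 38.419 + (-3.15) = 35.269 cmH2O.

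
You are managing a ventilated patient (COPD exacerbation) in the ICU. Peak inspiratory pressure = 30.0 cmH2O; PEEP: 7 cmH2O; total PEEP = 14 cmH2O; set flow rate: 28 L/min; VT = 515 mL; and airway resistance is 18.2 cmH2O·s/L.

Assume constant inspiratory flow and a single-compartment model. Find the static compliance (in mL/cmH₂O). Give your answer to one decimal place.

68.6

Flow: 28 L/min ÷ 60 = 0.4667 L/s.
Total PEEP = 14 cmH2O (set 7 + intrinsic 7); this is the baseline alveolar pressure.
Equation of motion (constant flow): PIP = Vt/C + R·V̇ + PEEP.
Vt/C = PIP − R·V̇ − PEEP = 30.0 − 18.2×0.4667 − 14 = 30.0 − 8.494 − 14 = 7.506 cmH2O.
C = Vt / 7.506 = 515 / 7.506 = 68.612 mL/cmH2O.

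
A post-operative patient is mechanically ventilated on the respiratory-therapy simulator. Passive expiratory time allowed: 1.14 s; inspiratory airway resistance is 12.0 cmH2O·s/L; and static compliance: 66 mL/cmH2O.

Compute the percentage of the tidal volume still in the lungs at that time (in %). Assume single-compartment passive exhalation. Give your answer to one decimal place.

23.7

τ = R × C = 12.0 × 66 mL/cmH2O = 12.0 × 0.066 L/cmH2O = 0.792 s.
Passive exhalation: V(t)/V₀ = e^(−t/τ) = e^(−1.14/0.792) = 0.2371.
Fraction remaining = 0.2371 → 23.71%.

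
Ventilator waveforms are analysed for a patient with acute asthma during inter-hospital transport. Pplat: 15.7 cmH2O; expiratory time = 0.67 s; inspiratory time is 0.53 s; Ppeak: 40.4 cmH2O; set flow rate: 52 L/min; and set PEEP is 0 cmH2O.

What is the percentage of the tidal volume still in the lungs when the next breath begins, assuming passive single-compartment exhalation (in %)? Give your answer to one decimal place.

Flow: 52 L/min ÷ 60 = 0.8667 L/s.
Vt = flow × Ti = 0.8667 L/s × 0.53 s × 1000 mL/L = 459.35 mL.
R = (PIP − Pplat)/V̇ = (40.4 − 15.7) / 0.8667 = 24.7/0.8667 = 28.499 cmH2O·s/L.
C = Vt/(Pplat − PEEP) = 459.35 / (15.7 − 0) = 459.35/15.7 = 29.258 mL/cmH2O.
τ = R × C = 28.499 × 0.02926 L/cmH2O = 0.8339 s.
Fraction remaining at end-expiration = e^(−Te/τ) = e^(−0.67/0.8339) = 0.4478 → 44.78%.

44.8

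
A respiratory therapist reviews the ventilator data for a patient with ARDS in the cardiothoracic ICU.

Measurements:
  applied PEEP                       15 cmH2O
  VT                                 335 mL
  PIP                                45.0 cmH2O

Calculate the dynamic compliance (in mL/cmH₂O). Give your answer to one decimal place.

Dynamic compliance = Vt / (PIP − PEEP) = 335 / (45.0 − 15) = 335 / 30.0 = 11.167 mL/cmH2O.

11.2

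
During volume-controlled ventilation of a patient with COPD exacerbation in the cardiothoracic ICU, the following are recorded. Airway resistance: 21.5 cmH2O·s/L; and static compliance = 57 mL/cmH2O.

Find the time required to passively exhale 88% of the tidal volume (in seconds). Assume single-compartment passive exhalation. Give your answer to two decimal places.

τ = R × C = 21.5 × 57 mL/cmH2O = 21.5 × 0.057 L/cmH2O = 1.226 s.
Exhaled fraction f = 1 − e^(−t/τ) → t = −τ·ln(1 − f) = −1.226·ln(0.12) = 2.599 s.

2.60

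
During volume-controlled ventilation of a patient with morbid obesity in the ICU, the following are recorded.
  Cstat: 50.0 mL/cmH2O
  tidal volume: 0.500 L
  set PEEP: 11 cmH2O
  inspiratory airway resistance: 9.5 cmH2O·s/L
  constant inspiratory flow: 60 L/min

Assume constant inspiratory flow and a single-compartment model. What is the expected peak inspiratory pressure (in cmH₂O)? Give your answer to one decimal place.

30.5

Flow: 60 L/min ÷ 60 = 1 L/s.
Equation of motion (constant flow): PIP = Vt/C + R·V̇ + PEEP.
PIP = 500/50.0 + 9.5×1 + 11 = 10.0 + 9.5 + 11 = 30.5 cmH2O.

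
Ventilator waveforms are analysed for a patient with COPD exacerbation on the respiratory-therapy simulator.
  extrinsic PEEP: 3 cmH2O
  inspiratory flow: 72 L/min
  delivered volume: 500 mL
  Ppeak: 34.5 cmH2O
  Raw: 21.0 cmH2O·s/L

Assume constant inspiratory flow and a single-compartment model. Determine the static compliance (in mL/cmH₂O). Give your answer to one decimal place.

Flow: 72 L/min ÷ 60 = 1.2 L/s.
Equation of motion (constant flow): PIP = Vt/C + R·V̇ + PEEP.
Vt/C = PIP − R·V̇ − PEEP = 34.5 − 21.0×1.2 − 3 = 34.5 − 25.2 − 3 = 6.3 cmH2O.
C = Vt / 6.3 = 500 / 6.3 = 79.365 mL/cmH2O.

79.4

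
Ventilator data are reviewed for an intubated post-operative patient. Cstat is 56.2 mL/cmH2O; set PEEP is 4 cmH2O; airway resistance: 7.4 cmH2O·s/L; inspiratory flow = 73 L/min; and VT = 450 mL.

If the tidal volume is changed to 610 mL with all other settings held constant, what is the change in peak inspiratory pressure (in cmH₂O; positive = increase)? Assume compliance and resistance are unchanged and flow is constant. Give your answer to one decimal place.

2.8

PIP = Vt/C + R·V̇ + PEEP (constant-flow equation of motion).
Only the elastic term changes: ΔPIP = ΔVt / C = (610 − 450) / 56.2 = 2.847 cmH2O.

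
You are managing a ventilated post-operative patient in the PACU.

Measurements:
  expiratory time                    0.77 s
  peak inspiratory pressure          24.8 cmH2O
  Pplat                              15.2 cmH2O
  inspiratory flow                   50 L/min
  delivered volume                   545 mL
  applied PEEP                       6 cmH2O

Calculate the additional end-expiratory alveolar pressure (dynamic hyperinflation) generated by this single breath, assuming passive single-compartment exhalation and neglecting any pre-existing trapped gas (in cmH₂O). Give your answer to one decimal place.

Flow: 50 L/min ÷ 60 = 0.8333 L/s.
R = (PIP − Pplat)/V̇ = (24.8 − 15.2) / 0.8333 = 9.6/0.8333 = 11.52 cmH2O·s/L.
C = Vt/(Pplat − PEEP) = 545.0 / (15.2 − 6) = 545.0/9.2 = 59.239 mL/cmH2O.
τ = R × C = 11.52 × 0.05924 L/cmH2O = 0.6824 s.
Fraction remaining = e^(−Te/τ) = e^(−0.77/0.6824) = 0.3236; trapped volume = 545.0 × 0.3236 = 176.36 mL.
Additional alveolar pressure from trapping ≈ V_trapped / C = 176.36 / 59.239 = 2.977 cmH2O.

3.0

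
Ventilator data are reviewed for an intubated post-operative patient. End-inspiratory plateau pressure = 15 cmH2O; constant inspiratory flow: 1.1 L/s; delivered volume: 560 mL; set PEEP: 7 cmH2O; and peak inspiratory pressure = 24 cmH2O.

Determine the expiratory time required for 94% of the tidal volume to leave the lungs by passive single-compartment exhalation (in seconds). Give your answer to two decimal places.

R = (PIP − Pplat)/V̇ = (24 − 15) / 1.1 = 9.0/1.1 = 8.182 cmH2O·s/L.
C = Vt/(Pplat − PEEP) = 560.0 / (15 − 7) = 560.0/8.0 = 70.0 mL/cmH2O.
τ = R × C = 8.182 × 0.07 L/cmH2O = 0.5727 s.
t = −τ·ln(1 − 0.94) = −0.5727·ln(0.06) = 1.611 s.

1.61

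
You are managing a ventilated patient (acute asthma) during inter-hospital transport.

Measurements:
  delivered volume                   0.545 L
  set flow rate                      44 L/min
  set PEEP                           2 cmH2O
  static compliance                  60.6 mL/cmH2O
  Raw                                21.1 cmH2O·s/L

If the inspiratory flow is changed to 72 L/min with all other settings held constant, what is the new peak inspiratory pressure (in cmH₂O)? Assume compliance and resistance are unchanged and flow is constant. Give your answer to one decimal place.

36.3

Flow: 44 L/min ÷ 60 = 0.7333 L/s.
New flow: 72 L/min ÷ 60 = 1.2 L/s.
PIP = Vt/C + R·V̇ + PEEP (constant-flow equation of motion).
Only the resistive term changes: ΔPIP = R × ΔV̇ = 21.1 × (1.2 − 0.7333) = 21.1 × 0.4667 = 9.847 cmH2O.
Original PIP = 545/60.6 + 21.1×0.7333 + 2 = 26.466 cmH2O; new PIP = 26.466 + (9.847) = 36.313 cmH2O.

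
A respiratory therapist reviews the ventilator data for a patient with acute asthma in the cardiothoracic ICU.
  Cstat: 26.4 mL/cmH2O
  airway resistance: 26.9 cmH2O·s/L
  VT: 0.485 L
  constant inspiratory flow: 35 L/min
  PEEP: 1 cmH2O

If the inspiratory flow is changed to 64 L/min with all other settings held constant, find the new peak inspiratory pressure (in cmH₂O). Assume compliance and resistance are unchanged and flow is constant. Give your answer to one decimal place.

48.1

Flow: 35 L/min ÷ 60 = 0.5833 L/s.
New flow: 64 L/min ÷ 60 = 1.0667 L/s.
PIP = Vt/C + R·V̇ + PEEP (constant-flow equation of motion).
Only the resistive term changes: ΔPIP = R × ΔV̇ = 26.9 × (1.0667 − 0.5833) = 26.9 × 0.4834 = 13.003 cmH2O.
Original PIP = 485/26.4 + 26.9×0.5833 + 1 = 35.062 cmH2O; new PIP = 35.062 + (13.003) = 48.065 cmH2O.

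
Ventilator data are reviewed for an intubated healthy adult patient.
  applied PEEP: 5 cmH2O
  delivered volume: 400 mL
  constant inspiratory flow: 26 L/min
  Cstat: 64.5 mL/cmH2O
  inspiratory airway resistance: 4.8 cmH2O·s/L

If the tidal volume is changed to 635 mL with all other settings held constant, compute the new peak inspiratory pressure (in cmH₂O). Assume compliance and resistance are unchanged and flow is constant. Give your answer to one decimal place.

Flow: 26 L/min ÷ 60 = 0.4333 L/s.
PIP = Vt/C + R·V̇ + PEEP (constant-flow equation of motion).
Only the elastic term changes: ΔPIP = ΔVt / C = (635 − 400) / 64.5 = 3.643 cmH2O.
Original PIP = 400/64.5 + 4.8×0.4333 + 5 = 13.281 cmH2O; new PIP = 13.281 + (3.643) = 16.924 cmH2O.

16.9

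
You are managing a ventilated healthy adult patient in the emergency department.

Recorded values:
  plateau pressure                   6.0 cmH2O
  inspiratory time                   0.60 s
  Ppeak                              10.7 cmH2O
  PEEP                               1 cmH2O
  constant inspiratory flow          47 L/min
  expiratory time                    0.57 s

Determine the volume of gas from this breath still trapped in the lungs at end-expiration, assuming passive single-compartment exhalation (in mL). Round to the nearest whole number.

171

Flow: 47 L/min ÷ 60 = 0.7833 L/s.
Vt = flow × Ti = 0.7833 L/s × 0.60 s × 1000 mL/L = 469.98 mL.
R = (PIP − Pplat)/V̇ = (10.7 − 6.0) / 0.7833 = 4.7/0.7833 = 6.0 cmH2O·s/L.
C = Vt/(Pplat − PEEP) = 469.98 / (6.0 − 1) = 469.98/5.0 = 93.996 mL/cmH2O.
τ = R × C = 6.0 × 0.094 L/cmH2O = 0.564 s.
Fraction remaining = e^(−Te/τ) = e^(−0.57/0.564) = 0.364.
Trapped volume = 469.98 × 0.364 = 171.07 mL.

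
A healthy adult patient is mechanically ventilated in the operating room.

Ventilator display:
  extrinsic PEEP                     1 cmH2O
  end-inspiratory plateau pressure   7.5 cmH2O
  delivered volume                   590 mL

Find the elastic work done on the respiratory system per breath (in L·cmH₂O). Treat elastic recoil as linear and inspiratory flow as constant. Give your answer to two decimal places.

Elastic work ≈ ½ × (Pplat − PEEP) × Vt = 0.5 × (7.5 − 1) × 0.590 L = 0.5 × 6.5 × 0.590 = 1.918 L·cmH2O.

1.92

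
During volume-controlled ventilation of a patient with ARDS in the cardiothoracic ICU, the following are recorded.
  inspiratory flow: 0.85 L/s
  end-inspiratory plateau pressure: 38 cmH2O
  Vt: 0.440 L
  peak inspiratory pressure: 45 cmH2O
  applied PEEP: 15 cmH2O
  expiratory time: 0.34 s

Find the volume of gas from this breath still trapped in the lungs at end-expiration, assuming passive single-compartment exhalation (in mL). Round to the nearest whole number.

51

R = (PIP − Pplat)/V̇ = (45 − 38) / 0.85 = 7.0/0.85 = 8.235 cmH2O·s/L.
C = Vt/(Pplat − PEEP) = 440.0 / (38 − 15) = 440.0/23.0 = 19.13 mL/cmH2O.
τ = R × C = 8.235 × 0.01913 L/cmH2O = 0.1575 s.
Fraction remaining = e^(−Te/τ) = e^(−0.34/0.1575) = 0.1155.
Trapped volume = 440.0 × 0.1155 = 50.82 mL.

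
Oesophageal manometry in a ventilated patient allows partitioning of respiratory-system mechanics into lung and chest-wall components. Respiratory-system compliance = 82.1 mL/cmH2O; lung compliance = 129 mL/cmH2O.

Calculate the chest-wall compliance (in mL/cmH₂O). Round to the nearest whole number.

226

1/Ccw = 1/Crs − 1/CL.
1/Ccw = 1/82.1 − 1/129 = 0.004428.
Ccw = 225.84 mL/cmH2O.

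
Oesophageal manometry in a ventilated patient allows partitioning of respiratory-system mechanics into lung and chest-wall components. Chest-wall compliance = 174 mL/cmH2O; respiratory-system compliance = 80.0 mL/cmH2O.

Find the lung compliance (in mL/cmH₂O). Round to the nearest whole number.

1/CL = 1/Crs − 1/Ccw.
1/CL = 1/80.0 − 1/174 = 0.006753.
CL = 148.08 mL/cmH2O.

148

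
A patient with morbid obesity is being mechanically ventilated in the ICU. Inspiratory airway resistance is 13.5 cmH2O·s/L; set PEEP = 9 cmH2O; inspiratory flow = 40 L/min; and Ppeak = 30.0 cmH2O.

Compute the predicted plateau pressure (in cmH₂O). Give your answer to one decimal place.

21.0

Flow: 40 L/min ÷ 60 = 0.6667 L/s.
Pplat = PIP − Raw × flow = 30.0 − 13.5 × 0.6667 = 30.0 − 9.0 = 21.0 cmH2O.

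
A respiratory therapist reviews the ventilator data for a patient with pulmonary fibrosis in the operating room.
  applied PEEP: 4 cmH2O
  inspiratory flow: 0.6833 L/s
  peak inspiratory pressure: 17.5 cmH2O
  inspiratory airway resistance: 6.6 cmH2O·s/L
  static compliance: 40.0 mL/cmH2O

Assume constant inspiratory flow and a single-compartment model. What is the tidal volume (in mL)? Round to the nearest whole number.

Equation of motion (constant flow): PIP = Vt/C + R·V̇ + PEEP.
Vt/C = PIP − R·V̇ − PEEP = 17.5 − 4.51 − 4 = 8.99 cmH2O.
Vt = C × 8.99 = 40.0 × 8.99 = 359.6 mL.

360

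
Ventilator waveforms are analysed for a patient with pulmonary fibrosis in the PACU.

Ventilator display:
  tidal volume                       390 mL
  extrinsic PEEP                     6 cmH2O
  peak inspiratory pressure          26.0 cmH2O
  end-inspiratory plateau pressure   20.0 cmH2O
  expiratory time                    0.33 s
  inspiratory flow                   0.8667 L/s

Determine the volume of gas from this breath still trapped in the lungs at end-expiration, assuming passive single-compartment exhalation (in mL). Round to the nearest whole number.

R = (PIP − Pplat)/V̇ = (26.0 − 20.0) / 0.8667 = 6.0/0.8667 = 6.923 cmH2O·s/L.
C = Vt/(Pplat − PEEP) = 390.0 / (20.0 − 6) = 390.0/14.0 = 27.857 mL/cmH2O.
τ = R × C = 6.923 × 0.02786 L/cmH2O = 0.1929 s.
Fraction remaining = e^(−Te/τ) = e^(−0.33/0.1929) = 0.1807.
Trapped volume = 390.0 × 0.1807 = 70.473 mL.

70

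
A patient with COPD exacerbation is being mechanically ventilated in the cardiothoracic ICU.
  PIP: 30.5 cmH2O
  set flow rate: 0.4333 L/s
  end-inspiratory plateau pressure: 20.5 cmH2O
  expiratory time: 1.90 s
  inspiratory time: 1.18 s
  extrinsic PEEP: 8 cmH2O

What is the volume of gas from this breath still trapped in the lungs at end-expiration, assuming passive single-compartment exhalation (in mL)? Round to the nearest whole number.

Vt = flow × Ti = 0.4333 L/s × 1.18 s × 1000 mL/L = 511.29 mL.
R = (PIP − Pplat)/V̇ = (30.5 − 20.5) / 0.4333 = 10.0/0.4333 = 23.079 cmH2O·s/L.
C = Vt/(Pplat − PEEP) = 511.29 / (20.5 − 8) = 511.29/12.5 = 40.903 mL/cmH2O.
τ = R × C = 23.079 × 0.0409 L/cmH2O = 0.9439 s.
Fraction remaining = e^(−Te/τ) = e^(−1.90/0.9439) = 0.1336.
Trapped volume = 511.29 × 0.1336 = 68.308 mL.

68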